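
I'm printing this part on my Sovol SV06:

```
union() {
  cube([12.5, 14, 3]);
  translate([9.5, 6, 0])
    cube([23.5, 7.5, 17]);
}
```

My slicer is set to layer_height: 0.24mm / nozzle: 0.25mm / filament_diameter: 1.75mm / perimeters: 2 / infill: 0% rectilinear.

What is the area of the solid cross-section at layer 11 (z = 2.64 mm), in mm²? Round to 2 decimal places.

At z = 2.64 mm: the cube (footprint 12.5×14) is included at this height (area 175.00 mm²); the 23.5×7.5 cube at (9.5, 6) contributes its full rectangle (area 176.25 mm²); Combining (union): the regions partially overlap — summed areas 351.25 mm² minus the doubly-counted overlap 22.50 mm² gives 328.75 mm² — area = 328.75 mm². Overall, the cross-section is a single solid region. Net area = 328.75 mm².

328.75 mm²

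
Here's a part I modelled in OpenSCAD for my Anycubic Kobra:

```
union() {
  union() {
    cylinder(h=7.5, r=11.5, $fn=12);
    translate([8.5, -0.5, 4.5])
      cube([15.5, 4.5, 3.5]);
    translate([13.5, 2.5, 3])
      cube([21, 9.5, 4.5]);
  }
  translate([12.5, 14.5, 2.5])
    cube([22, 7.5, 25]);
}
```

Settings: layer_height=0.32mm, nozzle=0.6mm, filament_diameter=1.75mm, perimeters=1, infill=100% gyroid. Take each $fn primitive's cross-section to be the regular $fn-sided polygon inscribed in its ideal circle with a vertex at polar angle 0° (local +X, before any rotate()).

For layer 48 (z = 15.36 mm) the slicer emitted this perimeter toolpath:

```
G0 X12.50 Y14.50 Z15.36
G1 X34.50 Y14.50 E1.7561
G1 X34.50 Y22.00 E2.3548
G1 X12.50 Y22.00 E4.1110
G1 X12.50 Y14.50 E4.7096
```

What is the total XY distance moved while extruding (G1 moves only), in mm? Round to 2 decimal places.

Sum the Euclidean lengths of each G1 segment: total = 59.00 mm.

59.00 mm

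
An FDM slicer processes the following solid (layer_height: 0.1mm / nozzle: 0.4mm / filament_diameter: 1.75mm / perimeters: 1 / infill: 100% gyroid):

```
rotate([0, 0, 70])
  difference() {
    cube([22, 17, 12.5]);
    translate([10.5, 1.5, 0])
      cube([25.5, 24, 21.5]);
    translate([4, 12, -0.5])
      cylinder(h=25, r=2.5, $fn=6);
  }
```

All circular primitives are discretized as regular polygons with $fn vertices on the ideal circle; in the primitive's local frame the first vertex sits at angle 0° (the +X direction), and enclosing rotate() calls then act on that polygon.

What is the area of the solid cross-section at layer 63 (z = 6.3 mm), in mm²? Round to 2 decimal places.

179.51 mm²

At z = 6.3 mm: the cube (footprint 22×17) is included at this height (area 374.00 mm²); the 25.5×24 cube at (10.5, 1.5) contributes its full rectangle (area 612.00 mm²); the r=2.5 cylinder at (4, 12) contributes a regular 6-gon of circumradius 2.5 (area = (6/2)·2.500²·sin(360°/6) = 16.24 mm²); Subtracting the remaining from the first: starting from the 22×17 cube (374.00 mm²), the 25.5×24 cube at (10.5, 1.5) partially overlaps it — only the 178.25 mm² overlap (of its 612.00 mm²) is removed, clipping the outline; the r=2.5 cylinder at (4, 12) lies wholly inside it (removes its full 16.24 mm² and its 15.00 mm outline becomes a hole wall) — area = 179.51 mm²; (whole slice rotated 70° about Z — lengths, areas and connectivity unchanged). Overall, the cross-section is one region with 1 hole. Net area = 179.51 mm².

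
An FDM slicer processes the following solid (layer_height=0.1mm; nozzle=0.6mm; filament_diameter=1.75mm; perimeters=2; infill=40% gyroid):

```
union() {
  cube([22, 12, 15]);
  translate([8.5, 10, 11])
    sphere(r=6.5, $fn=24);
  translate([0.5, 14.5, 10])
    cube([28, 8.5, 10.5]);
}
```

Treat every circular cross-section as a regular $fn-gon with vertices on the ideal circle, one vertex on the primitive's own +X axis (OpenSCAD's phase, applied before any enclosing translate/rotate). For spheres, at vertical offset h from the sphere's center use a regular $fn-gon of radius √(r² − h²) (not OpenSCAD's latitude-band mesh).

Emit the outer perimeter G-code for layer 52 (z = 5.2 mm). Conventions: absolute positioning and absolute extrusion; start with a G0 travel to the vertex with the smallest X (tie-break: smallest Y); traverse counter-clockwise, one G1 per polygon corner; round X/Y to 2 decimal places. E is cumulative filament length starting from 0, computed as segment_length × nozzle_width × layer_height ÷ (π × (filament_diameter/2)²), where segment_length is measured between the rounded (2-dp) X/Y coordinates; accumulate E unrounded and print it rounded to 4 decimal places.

G0 X0.00 Y0.00 Z5.20
G1 X22.00 Y0.00 E0.5488
G1 X22.00 Y12.00 E0.8481
G1 X10.63 Y12.00 E1.1318
G1 X10.57 Y12.07 E1.1341
G1 X9.97 Y12.54 E1.1531
G1 X9.26 Y12.83 E1.1722
G1 X8.50 Y12.93 E1.1913
G1 X7.74 Y12.83 E1.2104
G1 X7.03 Y12.54 E1.2296
G1 X6.43 Y12.07 E1.2486
G1 X6.37 Y12.00 E1.2509
G1 X0.00 Y12.00 E1.4098
G1 X0.00 Y0.00 E1.7091

At z = 5.2 mm: the cube is present — its section is the full 22×12 rectangle; the sphere at (8.5, 10): section is a regular 24-gon, circumradius = √(r²−h²) = √(6.5²−5.8²) = 2.934; the cube at (0.5, 14.5) is absent (z outside [10, 20.5]); Combining (union): the regions partially overlap (shared area 24.05 mm²), so overlapping operands fuse into one piece — 1 connected region. The outline is a single polygon with 13 vertices. Extrusion per mm of travel: 0.6 × 0.1 / (π × 0.875²) = 0.024945. Accumulating E over each segment gives final E = 1.7091.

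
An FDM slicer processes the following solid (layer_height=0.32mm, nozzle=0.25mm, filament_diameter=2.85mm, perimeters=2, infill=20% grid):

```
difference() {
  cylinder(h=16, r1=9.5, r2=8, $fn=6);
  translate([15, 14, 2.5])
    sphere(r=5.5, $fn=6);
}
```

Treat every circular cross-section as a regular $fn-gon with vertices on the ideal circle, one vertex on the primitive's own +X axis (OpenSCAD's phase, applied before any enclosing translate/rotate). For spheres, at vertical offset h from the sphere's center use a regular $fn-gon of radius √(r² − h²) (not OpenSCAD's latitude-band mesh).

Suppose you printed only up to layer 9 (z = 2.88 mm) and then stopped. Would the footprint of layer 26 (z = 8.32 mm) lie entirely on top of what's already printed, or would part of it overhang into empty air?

entirely on top

Compare the two slices. At z = 2.88: the cone contributes a regular 6-gon of circumradius 9.230 (interpolated between r1=9.5 and r2=8 at t=0.180) (area = (6/2)·9.230²·sin(360°/6) = 221.34 mm²); the r=5.5 sphere at (15, 14) contributes a regular 6-gon of circumradius √(5.5²−0.38²) = 5.487 (area = (6/2)·5.487²·sin(360°/6) = 78.22 mm²); Subtracting the remaining from the first: starting from the cone (221.34 mm²), the r=5.5 sphere at (15, 14) misses the remaining region (no effect) — area = 221.34 mm². At z = 8.32: the cone contributes a regular 6-gon of circumradius 8.720 (interpolated between r1=9.5 and r2=8 at t=0.520) (area = (6/2)·8.720²·sin(360°/6) = 197.55 mm²); the sphere at (15, 14) is not intersected at this z (|z−center|=5.820 > r=5.5); After the difference (first − rest): none of the subtracted shapes is present at this height, so the cone is unchanged — area = 197.55 mm². Checking containment: the cross-section at z = 8.32 is a subset of the cross-section at z = 2.88.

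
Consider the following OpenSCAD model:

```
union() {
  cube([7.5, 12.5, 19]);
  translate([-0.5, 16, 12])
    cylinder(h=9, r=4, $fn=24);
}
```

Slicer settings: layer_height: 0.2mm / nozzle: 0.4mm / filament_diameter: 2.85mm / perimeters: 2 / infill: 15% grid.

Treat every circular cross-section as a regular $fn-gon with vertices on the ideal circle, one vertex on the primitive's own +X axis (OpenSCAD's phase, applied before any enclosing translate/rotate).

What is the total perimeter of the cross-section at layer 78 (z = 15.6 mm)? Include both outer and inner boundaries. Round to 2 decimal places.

61.72 mm

At z = 15.6 mm: the cube (footprint 7.5×12.5) is included at this height (perimeter 40.00 mm); the r=4 cylinder at (-0.5, 16) gives a regular 24-gon of circumradius 4 (constant along its height) (perimeter = 2·24·4.000·sin(180°/24) = 25.06 mm); Combining (union): the regions partially overlap (shared area 0.37 mm²), so the edge portions inside another operand are dropped and the merged outline is re-measured after clipping — boundary = 61.72 mm. Overall, the cross-section is a single solid region. Total boundary length (outer) = 61.72 mm.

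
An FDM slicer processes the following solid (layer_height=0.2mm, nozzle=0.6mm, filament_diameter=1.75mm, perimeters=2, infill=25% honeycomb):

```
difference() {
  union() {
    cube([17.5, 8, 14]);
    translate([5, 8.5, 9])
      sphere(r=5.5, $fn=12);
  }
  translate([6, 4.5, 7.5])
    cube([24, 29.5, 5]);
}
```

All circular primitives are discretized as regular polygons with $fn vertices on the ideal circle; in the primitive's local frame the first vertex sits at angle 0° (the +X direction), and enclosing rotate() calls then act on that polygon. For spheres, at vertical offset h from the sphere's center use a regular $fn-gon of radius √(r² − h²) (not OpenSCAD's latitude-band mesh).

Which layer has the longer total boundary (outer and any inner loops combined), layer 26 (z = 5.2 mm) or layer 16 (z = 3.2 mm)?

Layer 26 (z = 5.2): the 17.5×8 cube contributes its full rectangle (perimeter 51.00 mm); the r=5.5 sphere at (5, 8.5) slices to a regular 12-gon of circumradius 3.976 (√(r²−h²) with h=3.8 from center) (perimeter = 2·12·3.976·sin(180°/12) = 24.70 mm); Taking the union: the regions partially overlap (shared area 19.81 mm²), so the edge portions inside another operand are dropped and the merged outline is re-measured after clipping — boundary = 56.70 mm; the cube at (6, 4.5) does not reach this height (z outside [7.5, 12.5]); Taking the first minus the rest: none of the subtracted shapes is present at this height, so that combined region is unchanged — boundary = 56.70 mm. So its perimeter = 56.70 mm. Layer 16 (z = 3.2): the cube (footprint 17.5×8) is included at this height (perimeter 51.00 mm); the sphere at (5, 8.5) is absent (|z−center|=5.800 > r=5.5); Taking the union: only the 17.5×8 cube is present, so the union is just that shape — boundary = 51.00 mm; the cube at (6, 4.5) is absent (z outside [7.5, 12.5]); Subtracting the remaining from the first: none of the subtracted shapes is present at this height, so the result so far is unchanged — boundary = 51.00 mm. So its perimeter = 51.00 mm. Layer 26 is larger (56.70 vs 51.00 mm).

layer 26 (z = 5.2 mm)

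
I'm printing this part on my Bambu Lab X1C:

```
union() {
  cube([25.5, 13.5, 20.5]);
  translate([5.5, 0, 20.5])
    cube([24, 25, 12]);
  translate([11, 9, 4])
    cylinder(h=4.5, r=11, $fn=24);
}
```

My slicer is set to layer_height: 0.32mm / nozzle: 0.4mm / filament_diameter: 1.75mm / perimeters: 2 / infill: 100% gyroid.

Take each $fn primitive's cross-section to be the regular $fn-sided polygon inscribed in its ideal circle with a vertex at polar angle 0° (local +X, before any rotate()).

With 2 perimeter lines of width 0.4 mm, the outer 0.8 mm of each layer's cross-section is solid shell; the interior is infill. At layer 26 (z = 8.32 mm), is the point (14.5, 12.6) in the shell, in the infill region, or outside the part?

infill

At z = 8.32 mm: the cube (footprint 25.5×13.5) is included at this height; the cube at (5.5, 0) is absent (z outside [20.5, 32.5]); the r=11 cylinder at (11, 9) contributes a regular 24-gon of circumradius 11; Taking the union: the regions partially overlap (shared area 267.07 mm²), so overlapping operands fuse into one piece — 1 connected region. Overall, the cross-section is a single solid region. The nearest boundary edge runs (16.50, 18.53)→(18.78, 16.78); distance from the point to it = 5.92 mm. The point is inside the cross-section and 5.92 mm from the nearest boundary — more than the 0.8 mm shell width (2 × 0.4), so it's in the infill interior.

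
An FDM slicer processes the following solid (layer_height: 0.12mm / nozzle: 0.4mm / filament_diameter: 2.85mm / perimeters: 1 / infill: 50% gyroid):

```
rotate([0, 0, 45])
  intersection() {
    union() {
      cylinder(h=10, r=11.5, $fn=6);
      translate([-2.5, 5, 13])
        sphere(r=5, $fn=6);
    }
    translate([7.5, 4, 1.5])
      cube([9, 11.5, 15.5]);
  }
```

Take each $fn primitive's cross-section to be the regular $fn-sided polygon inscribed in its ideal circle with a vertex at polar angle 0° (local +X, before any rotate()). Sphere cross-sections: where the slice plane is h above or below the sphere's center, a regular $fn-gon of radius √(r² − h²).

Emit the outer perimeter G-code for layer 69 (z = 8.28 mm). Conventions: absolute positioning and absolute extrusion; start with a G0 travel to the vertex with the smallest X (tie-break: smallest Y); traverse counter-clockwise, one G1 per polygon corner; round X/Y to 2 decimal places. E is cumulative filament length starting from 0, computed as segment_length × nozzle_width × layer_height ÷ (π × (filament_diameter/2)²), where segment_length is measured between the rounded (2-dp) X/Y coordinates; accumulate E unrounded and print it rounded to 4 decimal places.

G0 X0.40 Y10.20 Z8.28
G1 X2.47 Y8.13 E0.0220
G1 X3.67 Y9.33 E0.0348
G1 X0.40 Y10.20 E0.0603

At z = 8.28 mm: the r=11.5 cylinder contributes a regular 6-gon of circumradius 11.5; the r=5 sphere at (-2.5, 5) contributes a regular 6-gon of circumradius √(5²−4.72²) = 1.650; Combining (union): the r=5 sphere at (-2.5, 5) lies entirely inside the r=11.5 cylinder, so the union is just the r=11.5 cylinder — 1 connected region; the 9×11.5 cube at (7.5, 4) contributes its full rectangle; Keeping only the common overlap: the 9×11.5 cube at (7.5, 4) partially overlaps the result so far; clipping to the common part keeps 2.48 mm² — 1 connected region; (whole slice rotated 45° about Z — lengths, areas and connectivity unchanged). The outline is a single polygon with 3 vertices. Extrusion per mm of travel: 0.4 × 0.12 / (π × 1.425²) = 0.007524. Accumulating E over each segment gives final E = 0.0603.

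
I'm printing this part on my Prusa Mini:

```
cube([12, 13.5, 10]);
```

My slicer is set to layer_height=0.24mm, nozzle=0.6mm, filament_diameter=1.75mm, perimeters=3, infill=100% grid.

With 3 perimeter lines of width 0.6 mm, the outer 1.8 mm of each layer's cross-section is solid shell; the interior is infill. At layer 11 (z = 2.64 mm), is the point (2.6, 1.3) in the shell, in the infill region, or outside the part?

shell

At z = 2.64 mm: the cube is present — its section is the full 12×13.5 rectangle. Overall, the cross-section is a single solid region. The nearest boundary edge runs (0.00, 0.00)→(12.00, 0.00); distance from the point to it = 1.30 mm. The point is inside the cross-section, 1.30 mm from the nearest boundary — within the 1.8 mm shell band (3 × 0.6).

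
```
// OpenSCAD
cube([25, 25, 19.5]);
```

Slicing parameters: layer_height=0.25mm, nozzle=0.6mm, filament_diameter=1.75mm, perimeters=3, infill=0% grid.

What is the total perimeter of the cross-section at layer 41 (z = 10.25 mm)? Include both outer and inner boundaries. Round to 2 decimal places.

100.00 mm

At z = 10.25 mm: the cube is present — its section is the full 25×25 rectangle (perimeter 100.00 mm). Overall, the cross-section is a single solid region. Total boundary length (outer) = 100.00 mm.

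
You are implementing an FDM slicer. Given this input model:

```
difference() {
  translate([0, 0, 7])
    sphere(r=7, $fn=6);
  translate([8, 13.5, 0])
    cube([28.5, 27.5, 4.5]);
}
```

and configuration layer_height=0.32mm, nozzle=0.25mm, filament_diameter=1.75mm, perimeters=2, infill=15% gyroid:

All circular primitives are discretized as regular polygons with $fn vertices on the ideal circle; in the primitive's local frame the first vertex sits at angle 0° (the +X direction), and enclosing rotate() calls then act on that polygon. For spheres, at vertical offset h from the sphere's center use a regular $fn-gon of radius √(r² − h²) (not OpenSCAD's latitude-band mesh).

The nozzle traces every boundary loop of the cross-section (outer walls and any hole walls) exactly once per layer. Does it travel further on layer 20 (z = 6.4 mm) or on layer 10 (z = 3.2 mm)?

layer 20 (z = 6.4 mm)

Layer 20 (z = 6.4): the r=7 sphere contributes a regular 6-gon of circumradius √(7²−0.6²) = 6.974 (perimeter = 2·6·6.974·sin(180°/6) = 41.85 mm); the cube at (8, 13.5) is absent (z outside [0, 4.5]); After the difference (first − rest): none of the subtracted shapes is present at this height, so the r=7 sphere is unchanged — boundary = 41.85 mm. So its perimeter = 41.85 mm. Layer 10 (z = 3.2): the sphere: section is a regular 6-gon, circumradius = √(r²−h²) = √(7²−3.8²) = 5.879 (perimeter = 2·6·5.879·sin(180°/6) = 35.27 mm); the 28.5×27.5 cube at (8, 13.5) contributes its full rectangle (perimeter 112.00 mm); Subtracting the remaining from the first: starting from the r=7 sphere, the 28.5×27.5 cube at (8, 13.5) misses the remaining region (no effect) — boundary = 35.27 mm. So its perimeter = 35.27 mm. Layer 20 is larger (41.85 vs 35.27 mm).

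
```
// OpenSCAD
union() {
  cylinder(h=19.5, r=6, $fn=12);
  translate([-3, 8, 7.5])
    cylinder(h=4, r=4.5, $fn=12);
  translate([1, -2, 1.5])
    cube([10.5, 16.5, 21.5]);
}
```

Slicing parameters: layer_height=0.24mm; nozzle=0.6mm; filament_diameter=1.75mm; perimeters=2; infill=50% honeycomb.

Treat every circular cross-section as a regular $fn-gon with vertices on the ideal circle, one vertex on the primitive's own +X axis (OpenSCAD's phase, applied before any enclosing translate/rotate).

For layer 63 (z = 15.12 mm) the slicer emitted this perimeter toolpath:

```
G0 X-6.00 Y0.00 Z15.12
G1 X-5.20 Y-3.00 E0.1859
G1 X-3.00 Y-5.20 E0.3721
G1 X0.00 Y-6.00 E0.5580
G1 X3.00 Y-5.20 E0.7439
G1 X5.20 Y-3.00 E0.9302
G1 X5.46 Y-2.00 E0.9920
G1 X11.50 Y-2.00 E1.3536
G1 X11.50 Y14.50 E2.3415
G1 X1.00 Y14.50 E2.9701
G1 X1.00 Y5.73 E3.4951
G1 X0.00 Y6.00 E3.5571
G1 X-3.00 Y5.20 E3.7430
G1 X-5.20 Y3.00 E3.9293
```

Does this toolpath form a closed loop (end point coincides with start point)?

no

Start point (G0): (-6.00, 0.00). End point (last G1): the path does not return to the start — open.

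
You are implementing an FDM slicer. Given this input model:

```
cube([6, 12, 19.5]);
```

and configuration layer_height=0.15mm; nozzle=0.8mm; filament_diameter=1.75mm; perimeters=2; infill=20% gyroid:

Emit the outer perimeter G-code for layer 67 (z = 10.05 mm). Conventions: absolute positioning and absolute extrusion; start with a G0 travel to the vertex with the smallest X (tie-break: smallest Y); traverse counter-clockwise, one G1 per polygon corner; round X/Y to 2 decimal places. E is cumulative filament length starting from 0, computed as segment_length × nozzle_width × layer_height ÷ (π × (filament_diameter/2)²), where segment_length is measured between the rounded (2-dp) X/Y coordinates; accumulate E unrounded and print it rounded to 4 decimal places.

G0 X0.00 Y0.00 Z10.05
G1 X6.00 Y0.00 E0.2993
G1 X6.00 Y12.00 E0.8980
G1 X0.00 Y12.00 E1.1974
G1 X0.00 Y0.00 E1.7960

At z = 10.05 mm: the cube (footprint 6×12) is included at this height. The outline is a single polygon with 4 vertices. Extrusion per mm of travel: 0.8 × 0.15 / (π × 0.875²) = 0.049890. Accumulating E over each segment gives final E = 1.7960.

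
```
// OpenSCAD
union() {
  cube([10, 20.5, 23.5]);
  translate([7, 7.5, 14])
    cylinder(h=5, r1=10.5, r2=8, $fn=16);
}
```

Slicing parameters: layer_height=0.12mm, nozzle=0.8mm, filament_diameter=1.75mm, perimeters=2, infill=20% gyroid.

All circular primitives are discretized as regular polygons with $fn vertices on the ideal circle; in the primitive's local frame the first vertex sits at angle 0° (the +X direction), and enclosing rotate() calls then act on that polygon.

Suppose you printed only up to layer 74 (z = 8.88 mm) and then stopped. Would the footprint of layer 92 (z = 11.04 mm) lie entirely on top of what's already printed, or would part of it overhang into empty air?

Compare the two slices. At z = 8.88: the cube (footprint 10×20.5) is included at this height (area 205.00 mm²); the cone at (7, 7.5) is absent (z outside [14, 19]); Taking the union: only the 10×20.5 cube is present, so the union is just that shape — area = 205.00 mm². At z = 11.04: the cube is present — its section is the full 10×20.5 rectangle (area 205.00 mm²); the cone at (7, 7.5) is absent (z outside [14, 19]); Combining (union): only the 10×20.5 cube is present, so the union is just that shape — area = 205.00 mm². Checking containment: the cross-section at z = 11.04 is a subset of the cross-section at z = 8.88.

entirely on top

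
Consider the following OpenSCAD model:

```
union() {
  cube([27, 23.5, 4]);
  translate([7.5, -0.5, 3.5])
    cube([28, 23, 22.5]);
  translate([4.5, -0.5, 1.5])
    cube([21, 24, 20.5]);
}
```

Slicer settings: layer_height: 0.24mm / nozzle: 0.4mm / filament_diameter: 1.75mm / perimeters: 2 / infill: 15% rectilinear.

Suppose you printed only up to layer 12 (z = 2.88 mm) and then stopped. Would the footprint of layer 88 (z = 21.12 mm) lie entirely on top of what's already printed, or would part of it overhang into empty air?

Compare the two slices. At z = 2.88: the 27×23.5 cube contributes its full rectangle (area 634.50 mm²); the cube at (7.5, -0.5) is not intersected at this z (z outside [3.5, 26]); the cube at (4.5, -0.5) is present — its section is the full 21×24 rectangle (area 504.00 mm²); Taking the union: the regions partially overlap — summed areas 1138.50 mm² minus the doubly-counted overlap 493.50 mm² gives 645.00 mm² — area = 645.00 mm². At z = 21.12: the cube does not reach this height (z outside [0, 4]); the cube at (7.5, -0.5) (footprint 28×23) is included at this height (area 644.00 mm²); the cube at (4.5, -0.5) (footprint 21×24) is included at this height (area 504.00 mm²); Taking the union: the regions partially overlap — summed areas 1148.00 mm² minus the doubly-counted overlap 414.00 mm² gives 734.00 mm² — area = 734.00 mm². Checking containment: at z = 21.12 the cross-section extends beyond the z = 2.88 cross-section by about 196.25 mm².

part overhangs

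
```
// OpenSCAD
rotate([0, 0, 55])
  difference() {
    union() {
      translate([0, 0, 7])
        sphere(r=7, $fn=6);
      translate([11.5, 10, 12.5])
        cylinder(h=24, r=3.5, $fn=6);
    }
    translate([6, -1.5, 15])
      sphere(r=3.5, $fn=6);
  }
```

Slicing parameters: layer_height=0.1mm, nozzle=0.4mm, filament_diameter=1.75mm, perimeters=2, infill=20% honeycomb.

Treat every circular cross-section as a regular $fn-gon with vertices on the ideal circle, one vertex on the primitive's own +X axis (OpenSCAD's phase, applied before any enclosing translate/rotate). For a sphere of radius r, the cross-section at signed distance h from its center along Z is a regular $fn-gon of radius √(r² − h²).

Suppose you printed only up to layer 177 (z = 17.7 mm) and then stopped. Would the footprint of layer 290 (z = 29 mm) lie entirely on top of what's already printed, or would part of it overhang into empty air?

Compare the two slices. At z = 17.7: the sphere is not intersected at this z (|z−center|=10.700 > r=7); the r=3.5 cylinder at (11.5, 10) gives a regular 6-gon of circumradius 3.5 (constant along its height) (area = (6/2)·3.500²·sin(360°/6) = 31.83 mm²); Merging all regions: only the r=3.5 cylinder at (11.5, 10) is present, so the union is just that shape — area = 31.83 mm²; the sphere at (6, -1.5): section is a regular 6-gon, circumradius = √(r²−h²) = √(3.5²−2.7²) = 2.227 (area = (6/2)·2.227²·sin(360°/6) = 12.89 mm²); After the difference (first − rest): starting from the result so far (31.83 mm²), the r=3.5 sphere at (6, -1.5) misses the remaining region (no effect) — area = 31.83 mm²; (whole slice rotated 55° about Z — lengths, areas and connectivity unchanged). At z = 29: the sphere is not intersected at this z (|z−center|=22.000 > r=7); the r=3.5 cylinder at (11.5, 10) contributes a regular 6-gon of circumradius 3.5 (area = (6/2)·3.500²·sin(360°/6) = 31.83 mm²); Merging all regions: only the r=3.5 cylinder at (11.5, 10) is present, so the union is just that shape — area = 31.83 mm²; the sphere at (6, -1.5) is absent (|z−center|=14.000 > r=3.5); Taking the first minus the rest: none of the subtracted shapes is present at this height, so the result so far is unchanged — area = 31.83 mm²; (rotated 55° about Z; rotation is an isometry so areas/perimeters/island counts are preserved). Checking containment: the cross-section at z = 29 is a subset of the cross-section at z = 17.7.

entirely on top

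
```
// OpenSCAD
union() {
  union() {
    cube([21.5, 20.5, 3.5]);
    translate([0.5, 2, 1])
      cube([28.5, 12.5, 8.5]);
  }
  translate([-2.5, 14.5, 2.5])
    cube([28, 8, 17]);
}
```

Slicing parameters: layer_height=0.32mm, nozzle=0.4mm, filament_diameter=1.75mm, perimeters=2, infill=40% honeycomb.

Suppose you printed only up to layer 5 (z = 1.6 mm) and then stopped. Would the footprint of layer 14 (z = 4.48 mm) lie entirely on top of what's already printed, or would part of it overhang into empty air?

part overhangs

Compare the two slices. At z = 1.6: the cube (footprint 21.5×20.5) is included at this height (area 440.75 mm²); the cube at (0.5, 2) is present — its section is the full 28.5×12.5 rectangle (area 356.25 mm²); Merging all regions: the regions partially overlap — summed areas 797.00 mm² minus the doubly-counted overlap 262.50 mm² gives 534.50 mm² — area = 534.50 mm²; the cube at (-2.5, 14.5) is absent (z outside [2.5, 19.5]); Merging all regions: only that combined region is present, so the union is just that shape — area = 534.50 mm². At z = 4.48: the cube is absent (z outside [0, 3.5]); the cube at (0.5, 2) is present — its section is the full 28.5×12.5 rectangle (area 356.25 mm²); Taking the union: only the 28.5×12.5 cube at (0.5, 2) is present, so the union is just that shape — area = 356.25 mm²; the cube at (-2.5, 14.5) is present — its section is the full 28×8 rectangle (area 224.00 mm²); Taking the union: the 2 present regions share edge segments without overlapping in area, so areas simply add but the touching pieces fuse into one outline (the shared edge portions become interior and drop out of the boundary) — area = 580.25 mm². Checking containment: at z = 4.48 the cross-section extends beyond the z = 1.6 cross-section by about 95.00 mm².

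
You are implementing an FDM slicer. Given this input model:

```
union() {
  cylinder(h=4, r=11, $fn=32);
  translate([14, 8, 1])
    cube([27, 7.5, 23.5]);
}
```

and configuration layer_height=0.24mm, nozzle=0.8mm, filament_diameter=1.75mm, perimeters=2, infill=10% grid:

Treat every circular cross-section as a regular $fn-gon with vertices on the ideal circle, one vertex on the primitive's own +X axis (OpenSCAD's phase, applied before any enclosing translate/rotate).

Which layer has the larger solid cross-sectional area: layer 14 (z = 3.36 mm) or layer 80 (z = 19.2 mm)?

layer 14 (z = 3.36 mm)

Layer 14 (z = 3.36): the cylinder: section is a regular 32-gon, circumradius r=11 (area = (32/2)·11.000²·sin(360°/32) = 377.69 mm²); the cube at (14, 8) (footprint 27×7.5) is included at this height (area 202.50 mm²); Merging all regions: the 2 present regions are separate (no shared area or edge), so areas and boundary lengths simply add and each stays a separate island — area = 580.19 mm². So its area = 580.19 mm². Layer 80 (z = 19.2): the cylinder is absent (z outside [0, 4]); the 27×7.5 cube at (14, 8) contributes its full rectangle (area 202.50 mm²); Combining (union): only the 27×7.5 cube at (14, 8) is present, so the union is just that shape — area = 202.50 mm². So its area = 202.50 mm². Layer 14 is larger (580.19 vs 202.50 mm²).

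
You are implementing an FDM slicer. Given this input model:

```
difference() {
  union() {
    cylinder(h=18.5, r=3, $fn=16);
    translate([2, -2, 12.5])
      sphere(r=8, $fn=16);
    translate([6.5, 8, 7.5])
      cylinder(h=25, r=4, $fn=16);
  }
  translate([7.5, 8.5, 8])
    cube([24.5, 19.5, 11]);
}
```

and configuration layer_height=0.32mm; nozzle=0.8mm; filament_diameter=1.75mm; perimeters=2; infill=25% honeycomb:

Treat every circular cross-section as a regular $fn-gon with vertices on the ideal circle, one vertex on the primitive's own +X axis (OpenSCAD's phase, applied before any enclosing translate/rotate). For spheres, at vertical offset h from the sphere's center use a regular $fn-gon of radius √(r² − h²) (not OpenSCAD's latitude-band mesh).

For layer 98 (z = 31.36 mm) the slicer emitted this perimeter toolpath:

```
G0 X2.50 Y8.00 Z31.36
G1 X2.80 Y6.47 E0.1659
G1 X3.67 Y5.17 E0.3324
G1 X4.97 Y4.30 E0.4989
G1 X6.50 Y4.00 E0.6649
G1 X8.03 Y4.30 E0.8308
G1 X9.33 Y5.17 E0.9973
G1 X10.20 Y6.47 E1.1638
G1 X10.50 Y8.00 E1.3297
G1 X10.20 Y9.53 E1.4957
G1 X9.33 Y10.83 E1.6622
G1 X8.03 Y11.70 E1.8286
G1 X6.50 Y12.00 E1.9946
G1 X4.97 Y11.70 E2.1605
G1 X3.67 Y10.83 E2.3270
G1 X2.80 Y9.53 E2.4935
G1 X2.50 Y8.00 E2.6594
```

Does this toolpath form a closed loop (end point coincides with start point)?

Start point (G0): (2.50, 8.00). End point (last G1): the path returns to the start — closed.

yes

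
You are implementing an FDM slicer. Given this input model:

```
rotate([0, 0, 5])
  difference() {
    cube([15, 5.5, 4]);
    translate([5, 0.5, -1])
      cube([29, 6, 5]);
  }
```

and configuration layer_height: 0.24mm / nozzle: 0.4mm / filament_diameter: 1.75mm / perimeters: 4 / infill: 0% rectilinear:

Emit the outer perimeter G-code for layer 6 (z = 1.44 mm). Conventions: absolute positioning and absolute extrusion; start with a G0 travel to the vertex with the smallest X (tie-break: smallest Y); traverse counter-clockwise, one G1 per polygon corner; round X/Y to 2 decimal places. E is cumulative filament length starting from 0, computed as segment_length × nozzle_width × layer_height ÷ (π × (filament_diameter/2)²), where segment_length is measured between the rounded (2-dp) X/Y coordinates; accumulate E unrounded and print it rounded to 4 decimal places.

At z = 1.44 mm: the cube is present — its section is the full 15×5.5 rectangle; the cube at (5, 0.5) (footprint 29×6) is included at this height; Subtracting the remaining from the first: starting from the 15×5.5 cube, the 29×6 cube at (5, 0.5) partially overlaps it — only the 50.00 mm² overlap (of its 174.00 mm²) is removed, clipping the outline — 1 connected region; (rotated 5° about Z; rotation is an isometry so areas/perimeters/island counts are preserved). The outline is a single polygon with 6 vertices. Extrusion per mm of travel: 0.4 × 0.24 / (π × 0.875²) = 0.039912. Accumulating E over each segment gives final E = 1.6363.

G0 X-0.48 Y5.48 Z1.44
G1 X0.00 Y0.00 E0.2196
G1 X14.94 Y1.31 E0.8181
G1 X14.90 Y1.81 E0.8382
G1 X4.94 Y0.93 E1.2372
G1 X4.50 Y5.91 E1.4368
G1 X-0.48 Y5.48 E1.6363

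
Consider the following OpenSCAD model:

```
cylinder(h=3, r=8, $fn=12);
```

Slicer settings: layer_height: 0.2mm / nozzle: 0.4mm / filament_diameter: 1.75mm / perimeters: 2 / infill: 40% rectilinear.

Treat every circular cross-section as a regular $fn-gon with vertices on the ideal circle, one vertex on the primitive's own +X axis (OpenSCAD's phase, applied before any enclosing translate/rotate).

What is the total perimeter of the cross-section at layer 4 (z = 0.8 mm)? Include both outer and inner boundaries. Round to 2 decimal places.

49.69 mm

At z = 0.8 mm: the r=8 cylinder contributes a regular 12-gon of circumradius 8 (perimeter = 2·12·8.000·sin(180°/12) = 49.69 mm). Overall, the cross-section is a single solid region. Total boundary length (outer) = 49.69 mm.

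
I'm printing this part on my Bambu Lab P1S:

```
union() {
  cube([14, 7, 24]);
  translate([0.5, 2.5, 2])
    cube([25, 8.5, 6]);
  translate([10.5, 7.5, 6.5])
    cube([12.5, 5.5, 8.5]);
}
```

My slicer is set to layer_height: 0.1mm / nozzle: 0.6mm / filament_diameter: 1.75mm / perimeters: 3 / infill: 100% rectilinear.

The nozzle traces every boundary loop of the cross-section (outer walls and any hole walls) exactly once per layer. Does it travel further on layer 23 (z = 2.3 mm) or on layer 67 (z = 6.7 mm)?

Layer 23 (z = 2.3): the cube (footprint 14×7) is included at this height (perimeter 42.00 mm); the 25×8.5 cube at (0.5, 2.5) contributes its full rectangle (perimeter 67.00 mm); the cube at (10.5, 7.5) does not reach this height (z outside [6.5, 15]); Combining (union): the regions partially overlap (shared area 60.75 mm²), so the edge portions inside another operand are dropped and the merged outline is re-measured after clipping — boundary = 73.00 mm. So its perimeter = 73.00 mm. Layer 67 (z = 6.7): the 14×7 cube contributes its full rectangle (perimeter 42.00 mm); the cube at (0.5, 2.5) is present — its section is the full 25×8.5 rectangle (perimeter 67.00 mm); the cube at (10.5, 7.5) is present — its section is the full 12.5×5.5 rectangle (perimeter 36.00 mm); Combining (union): the regions partially overlap (shared area 104.50 mm²), so the edge portions inside another operand are dropped and the merged outline is re-measured after clipping — boundary = 77.00 mm. So its perimeter = 77.00 mm. Layer 67 is larger (77.00 vs 73.00 mm).

layer 67 (z = 6.7 mm)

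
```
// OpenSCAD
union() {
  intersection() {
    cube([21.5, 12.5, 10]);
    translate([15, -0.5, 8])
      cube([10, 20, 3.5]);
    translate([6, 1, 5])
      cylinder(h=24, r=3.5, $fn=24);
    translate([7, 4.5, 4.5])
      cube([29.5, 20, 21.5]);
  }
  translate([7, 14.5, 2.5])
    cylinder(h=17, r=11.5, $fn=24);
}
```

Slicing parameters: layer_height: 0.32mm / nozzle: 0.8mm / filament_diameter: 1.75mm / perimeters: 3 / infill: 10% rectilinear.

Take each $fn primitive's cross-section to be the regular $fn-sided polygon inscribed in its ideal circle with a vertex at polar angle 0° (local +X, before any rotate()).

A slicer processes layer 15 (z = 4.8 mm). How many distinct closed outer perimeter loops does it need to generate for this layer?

At z = 4.8 mm: the 21.5×12.5 cube contributes its full rectangle; the cube at (15, -0.5) is absent (z outside [8, 11.5]); the cylinder at (6, 1) is absent (z outside [5, 29]); the cube at (7, 4.5) is present — its section is the full 29.5×20 rectangle; Taking the intersection: at least one operand is absent at this height, so nothing remains; the cylinder at (7, 14.5): section is a regular 24-gon, circumradius r=11.5; Combining (union): only the r=11.5 cylinder at (7, 14.5) is present, so the union is just that shape — 1 connected region. The result has 1 disconnected region.

1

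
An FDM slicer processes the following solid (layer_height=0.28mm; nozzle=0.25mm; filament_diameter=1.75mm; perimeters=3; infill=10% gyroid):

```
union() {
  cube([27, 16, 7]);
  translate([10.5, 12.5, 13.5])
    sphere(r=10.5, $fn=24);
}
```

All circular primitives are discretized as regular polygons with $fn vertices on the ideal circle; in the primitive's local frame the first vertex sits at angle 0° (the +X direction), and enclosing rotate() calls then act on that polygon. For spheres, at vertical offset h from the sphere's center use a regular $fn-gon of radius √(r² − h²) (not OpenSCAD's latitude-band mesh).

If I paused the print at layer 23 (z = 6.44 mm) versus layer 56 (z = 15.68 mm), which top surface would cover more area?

layer 23 (z = 6.44 mm)

Layer 23 (z = 6.44): the cube is present — its section is the full 27×16 rectangle (area 432.00 mm²); the r=10.5 sphere at (10.5, 12.5) slices to a regular 24-gon of circumradius 7.772 (√(r²−h²) with h=7.06 from center) (area = (24/2)·7.772²·sin(360°/24) = 187.61 mm²); Combining (union): the regions partially overlap — summed areas 619.61 mm² minus the doubly-counted overlap 145.97 mm² gives 473.64 mm² — area = 473.64 mm². So its area = 473.64 mm². Layer 56 (z = 15.68): the cube does not reach this height (z outside [0, 7]); the r=10.5 sphere at (10.5, 12.5) slices to a regular 24-gon of circumradius 10.271 (√(r²−h²) with h=2.18 from center) (area = (24/2)·10.271²·sin(360°/24) = 327.66 mm²); Taking the union: only the r=10.5 sphere at (10.5, 12.5) is present, so the union is just that shape — area = 327.66 mm². So its area = 327.66 mm². Layer 23 is larger (473.64 vs 327.66 mm²).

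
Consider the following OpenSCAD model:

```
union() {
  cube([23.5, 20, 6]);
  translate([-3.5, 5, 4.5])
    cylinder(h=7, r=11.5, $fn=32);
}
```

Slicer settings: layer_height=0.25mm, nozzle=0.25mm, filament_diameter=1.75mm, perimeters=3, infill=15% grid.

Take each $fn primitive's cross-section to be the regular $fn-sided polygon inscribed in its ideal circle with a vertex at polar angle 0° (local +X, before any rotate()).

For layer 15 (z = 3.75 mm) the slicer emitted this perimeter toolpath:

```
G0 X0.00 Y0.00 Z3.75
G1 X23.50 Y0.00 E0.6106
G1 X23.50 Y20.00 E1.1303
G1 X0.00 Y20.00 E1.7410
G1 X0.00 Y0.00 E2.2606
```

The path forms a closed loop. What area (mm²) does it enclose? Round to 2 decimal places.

Apply the shoelace formula to the sequence of (X, Y) vertices; enclosed area = 470.00 mm².

470.00 mm²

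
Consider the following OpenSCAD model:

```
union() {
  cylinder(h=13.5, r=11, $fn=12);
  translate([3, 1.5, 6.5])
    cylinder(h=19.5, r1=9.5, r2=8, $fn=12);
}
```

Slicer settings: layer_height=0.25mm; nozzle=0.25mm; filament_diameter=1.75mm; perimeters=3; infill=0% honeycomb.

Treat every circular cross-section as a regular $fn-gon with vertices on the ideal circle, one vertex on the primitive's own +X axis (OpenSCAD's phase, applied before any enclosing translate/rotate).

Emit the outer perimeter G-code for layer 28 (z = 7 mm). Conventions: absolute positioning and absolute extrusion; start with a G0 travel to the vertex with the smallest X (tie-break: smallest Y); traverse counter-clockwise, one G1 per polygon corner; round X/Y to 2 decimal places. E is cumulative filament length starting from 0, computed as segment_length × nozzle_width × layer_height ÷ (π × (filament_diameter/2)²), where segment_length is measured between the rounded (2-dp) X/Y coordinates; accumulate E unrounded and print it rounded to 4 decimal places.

G0 X-11.00 Y0.00 Z7.00
G1 X-9.53 Y-5.50 E0.1479
G1 X-5.50 Y-9.53 E0.2960
G1 X0.00 Y-11.00 E0.4440
G1 X5.50 Y-9.53 E0.5919
G1 X9.53 Y-5.50 E0.7400
G1 X9.75 Y-4.68 E0.7620
G1 X11.19 Y-3.23 E0.8151
G1 X12.46 Y1.50 E0.9424
G1 X11.19 Y6.23 E1.0697
G1 X7.73 Y9.69 E1.1968
G1 X3.00 Y10.96 E1.3241
G1 X1.57 Y10.58 E1.3625
G1 X0.00 Y11.00 E1.4047
G1 X-5.50 Y9.53 E1.5527
G1 X-9.53 Y5.50 E1.7008
G1 X-11.00 Y0.00 E1.8487

At z = 7 mm: the r=11 cylinder contributes a regular 12-gon of circumradius 11; the cone at (3, 1.5) contributes a regular 12-gon of circumradius 9.462 (interpolated between r1=9.5 and r2=8 at t=0.026); Combining (union): the regions partially overlap (shared area 241.75 mm²), so overlapping operands fuse into one piece — 1 connected region. The outline is a single polygon with 16 vertices. Extrusion per mm of travel: 0.25 × 0.25 / (π × 0.875²) = 0.025984. Accumulating E over each segment gives final E = 1.8487.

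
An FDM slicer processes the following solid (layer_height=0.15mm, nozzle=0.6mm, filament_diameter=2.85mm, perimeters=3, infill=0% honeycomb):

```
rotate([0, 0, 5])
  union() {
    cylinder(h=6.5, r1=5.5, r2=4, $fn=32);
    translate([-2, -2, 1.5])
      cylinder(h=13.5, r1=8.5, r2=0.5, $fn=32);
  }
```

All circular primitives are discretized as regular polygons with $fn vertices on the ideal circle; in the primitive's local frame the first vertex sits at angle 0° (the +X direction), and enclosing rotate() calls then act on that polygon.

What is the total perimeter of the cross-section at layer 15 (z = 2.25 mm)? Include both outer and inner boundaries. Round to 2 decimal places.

At z = 2.25 mm: the cone contributes a regular 32-gon of circumradius 4.981 (interpolated between r1=5.5 and r2=4 at t=0.346) (perimeter = 2·32·4.981·sin(180°/32) = 31.24 mm); the cone at (-2, -2) contributes a regular 32-gon of circumradius 8.056 (interpolated between r1=8.5 and r2=0.5 at t=0.056) (perimeter = 2·32·8.056·sin(180°/32) = 50.53 mm); Taking the union: the cone lies entirely inside the cone at (-2, -2), so the union is just the cone at (-2, -2) — boundary = 50.53 mm; (rotated 5° about Z; rotation is an isometry so areas/perimeters/island counts are preserved). Overall, the cross-section is a single solid region. Total boundary length (outer) = 50.53 mm.

50.53 mm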